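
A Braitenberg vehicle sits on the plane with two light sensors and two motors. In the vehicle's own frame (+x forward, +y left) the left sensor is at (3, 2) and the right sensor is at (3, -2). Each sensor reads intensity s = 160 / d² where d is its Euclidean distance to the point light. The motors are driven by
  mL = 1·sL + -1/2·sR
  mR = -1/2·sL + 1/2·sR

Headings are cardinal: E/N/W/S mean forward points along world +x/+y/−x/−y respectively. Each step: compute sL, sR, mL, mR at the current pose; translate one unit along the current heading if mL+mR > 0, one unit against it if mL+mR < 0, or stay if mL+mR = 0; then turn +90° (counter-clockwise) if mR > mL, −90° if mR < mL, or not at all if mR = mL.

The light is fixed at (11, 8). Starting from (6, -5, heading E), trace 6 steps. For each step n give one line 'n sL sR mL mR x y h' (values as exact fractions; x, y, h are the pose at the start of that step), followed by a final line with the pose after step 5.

0 32/25 160/229 5328/5725 -1664/5725 6 -5 E
1 8/13 40/73 324/949 -32/949 7 -5 S
2 32/61 160/193 1296/11773 1792/11773 7 -6 W
3 80/149 80/169 7560/25181 -800/25181 6 -6 S
4 160/353 160/233 9040/82249 9600/82249 6 -7 W
5 8/17 40/97 436/1649 -48/1649 5 -7 S
final 5 -8 W

n=0: pose=(6,-5,E); sL=32/25, sR=160/229; mL=5328/5725, mR=-1664/5725; mL+mR=16/25 → advance +1; mR−mL=-6992/5725 → turn -1·90°
n=1: pose=(7,-5,S); sL=8/13, sR=40/73; mL=324/949, mR=-32/949; mL+mR=4/13 → advance +1; mR−mL=-356/949 → turn -1·90°
n=2: pose=(7,-6,W); sL=32/61, sR=160/193; mL=1296/11773, mR=1792/11773; mL+mR=16/61 → advance +1; mR−mL=496/11773 → turn +1·90°
n=3: pose=(6,-6,S); sL=80/149, sR=80/169; mL=7560/25181, mR=-800/25181; mL+mR=40/149 → advance +1; mR−mL=-8360/25181 → turn -1·90°
n=4: pose=(6,-7,W); sL=160/353, sR=160/233; mL=9040/82249, mR=9600/82249; mL+mR=80/353 → advance +1; mR−mL=560/82249 → turn +1·90°
n=5: pose=(5,-7,S); sL=8/17, sR=40/97; mL=436/1649, mR=-48/1649; mL+mR=4/17 → advance +1; mR−mL=-484/1649 → turn -1·90°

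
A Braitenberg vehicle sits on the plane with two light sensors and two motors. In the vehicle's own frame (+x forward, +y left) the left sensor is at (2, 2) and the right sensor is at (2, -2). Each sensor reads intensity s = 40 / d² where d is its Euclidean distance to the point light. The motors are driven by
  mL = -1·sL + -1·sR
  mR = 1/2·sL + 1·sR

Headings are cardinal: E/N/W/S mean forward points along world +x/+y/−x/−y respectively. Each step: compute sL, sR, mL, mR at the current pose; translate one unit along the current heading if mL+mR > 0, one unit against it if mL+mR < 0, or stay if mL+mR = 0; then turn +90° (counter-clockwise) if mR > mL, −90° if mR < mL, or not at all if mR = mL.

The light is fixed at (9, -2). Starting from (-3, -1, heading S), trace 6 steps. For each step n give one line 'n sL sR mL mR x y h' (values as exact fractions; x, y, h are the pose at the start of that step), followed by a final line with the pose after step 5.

n=0: pose=(-3,-1,S); sL=40/101, sR=40/197; mL=-11920/19897, mR=7980/19897; mL+mR=-20/101 → advance -1; mR−mL=19900/19897 → turn +1·90°
n=1: pose=(-3,0,E); sL=10/29, sR=2/5; mL=-108/145, mR=83/145; mL+mR=-5/29 → advance -1; mR−mL=191/145 → turn +1·90°
n=2: pose=(-4,0,N); sL=40/241, sR=40/137; mL=-15120/33017, mR=12380/33017; mL+mR=-20/241 → advance -1; mR−mL=27500/33017 → turn +1·90°
n=3: pose=(-4,-1,W); sL=20/113, sR=20/117; mL=-4600/13221, mR=3430/13221; mL+mR=-10/113 → advance -1; mR−mL=8030/13221 → turn +1·90°
n=4: pose=(-3,-1,S); sL=40/101, sR=40/197; mL=-11920/19897, mR=7980/19897; mL+mR=-20/101 → advance -1; mR−mL=19900/19897 → turn +1·90°
n=5: pose=(-3,0,E); sL=10/29, sR=2/5; mL=-108/145, mR=83/145; mL+mR=-5/29 → advance -1; mR−mL=191/145 → turn +1·90°

0 40/101 40/197 -11920/19897 7980/19897 -3 -1 S
1 10/29 2/5 -108/145 83/145 -3 0 E
2 40/241 40/137 -15120/33017 12380/33017 -4 0 N
3 20/113 20/117 -4600/13221 3430/13221 -4 -1 W
4 40/101 40/197 -11920/19897 7980/19897 -3 -1 S
5 10/29 2/5 -108/145 83/145 -3 0 E
final -4 0 N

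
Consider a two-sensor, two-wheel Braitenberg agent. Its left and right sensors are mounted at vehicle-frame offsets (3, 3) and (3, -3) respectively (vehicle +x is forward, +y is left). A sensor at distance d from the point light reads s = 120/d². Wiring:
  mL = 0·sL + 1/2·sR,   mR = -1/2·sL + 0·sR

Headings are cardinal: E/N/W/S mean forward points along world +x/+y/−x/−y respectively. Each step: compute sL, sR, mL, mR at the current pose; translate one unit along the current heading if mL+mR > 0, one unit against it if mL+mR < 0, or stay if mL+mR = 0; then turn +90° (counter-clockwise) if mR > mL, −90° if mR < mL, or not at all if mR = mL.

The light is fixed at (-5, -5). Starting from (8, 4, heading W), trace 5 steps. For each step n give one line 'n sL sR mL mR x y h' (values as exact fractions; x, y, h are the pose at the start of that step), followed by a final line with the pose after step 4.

n=0: pose=(8,4,W); sL=15/17, sR=30/61; mL=15/61, mR=-15/34; mL+mR=-405/2074 → advance -1; mR−mL=-1425/2074 → turn -1·90°
n=1: pose=(9,4,N); sL=24/53, sR=120/433; mL=60/433, mR=-12/53; mL+mR=-2016/22949 → advance -1; mR−mL=-8376/22949 → turn -1·90°
n=2: pose=(9,3,E); sL=12/41, sR=60/157; mL=30/157, mR=-6/41; mL+mR=288/6437 → advance +1; mR−mL=-2172/6437 → turn -1·90°
n=3: pose=(10,3,S); sL=120/349, sR=120/169; mL=60/169, mR=-60/349; mL+mR=10800/58981 → advance +1; mR−mL=-31080/58981 → turn -1·90°
n=4: pose=(10,2,W); sL=3/4, sR=30/61; mL=15/61, mR=-3/8; mL+mR=-63/488 → advance -1; mR−mL=-303/488 → turn -1·90°

0 15/17 30/61 15/61 -15/34 8 4 W
1 24/53 120/433 60/433 -12/53 9 4 N
2 12/41 60/157 30/157 -6/41 9 3 E
3 120/349 120/169 60/169 -60/349 10 3 S
4 3/4 30/61 15/61 -3/8 10 2 W
final 11 2 N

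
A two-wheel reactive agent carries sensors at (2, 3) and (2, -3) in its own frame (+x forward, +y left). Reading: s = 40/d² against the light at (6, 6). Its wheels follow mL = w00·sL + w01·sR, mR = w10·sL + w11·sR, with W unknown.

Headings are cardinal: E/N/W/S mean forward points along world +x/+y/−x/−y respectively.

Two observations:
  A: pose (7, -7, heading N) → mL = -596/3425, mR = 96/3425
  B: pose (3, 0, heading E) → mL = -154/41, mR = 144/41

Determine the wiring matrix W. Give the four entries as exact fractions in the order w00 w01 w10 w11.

obs A: pose=(7,-7,N) → sL=8/25, sR=40/137, mL=-596/3425, mR=96/3425
obs B: pose=(3,0,E) → sL=4, sR=20/41, mL=-154/41, mR=144/41
sensor matrix S = [[8/25, 40/137], [4, 20/41]]; det S = -28416/28085
solve [mL_A; mL_B] = S·[w00; w01] and [mR_A; mR_B] = S·[w10; w11]:
  w00 = -1, w01 = 1/2, w10 = 1, w11 = -1

-1 1/2 1 -1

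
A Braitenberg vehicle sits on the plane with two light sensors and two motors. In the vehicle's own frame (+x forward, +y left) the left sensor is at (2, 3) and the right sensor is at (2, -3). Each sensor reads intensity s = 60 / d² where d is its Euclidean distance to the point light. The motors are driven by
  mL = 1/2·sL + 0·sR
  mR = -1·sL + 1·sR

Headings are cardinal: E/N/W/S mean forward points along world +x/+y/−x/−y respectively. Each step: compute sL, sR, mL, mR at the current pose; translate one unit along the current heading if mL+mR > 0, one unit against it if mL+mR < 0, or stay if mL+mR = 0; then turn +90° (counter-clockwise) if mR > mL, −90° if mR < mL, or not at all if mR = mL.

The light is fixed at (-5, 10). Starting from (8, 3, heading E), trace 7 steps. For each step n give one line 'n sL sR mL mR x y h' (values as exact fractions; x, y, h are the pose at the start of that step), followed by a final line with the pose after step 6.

0 60/241 12/65 30/241 -1008/15665 8 3 E
1 6/37 30/101 3/37 504/3737 9 3 S
2 60/281 60/377 30/281 -5760/105937 9 2 E
3 15/106 15/61 15/212 675/6466 10 2 S
4 12/65 60/433 6/65 -1296/28145 10 1 E
5 30/241 6/29 15/241 576/6989 11 1 S
6 60/373 60/493 30/373 -7200/183889 11 0 E
final 12 0 S

n=0: pose=(8,3,E); sL=60/241, sR=12/65; mL=30/241, mR=-1008/15665; mL+mR=942/15665 → advance +1; mR−mL=-2958/15665 → turn -1·90°
n=1: pose=(9,3,S); sL=6/37, sR=30/101; mL=3/37, mR=504/3737; mL+mR=807/3737 → advance +1; mR−mL=201/3737 → turn +1·90°
n=2: pose=(9,2,E); sL=60/281, sR=60/377; mL=30/281, mR=-5760/105937; mL+mR=5550/105937 → advance +1; mR−mL=-17070/105937 → turn -1·90°
n=3: pose=(10,2,S); sL=15/106, sR=15/61; mL=15/212, mR=675/6466; mL+mR=2265/12932 → advance +1; mR−mL=435/12932 → turn +1·90°
n=4: pose=(10,1,E); sL=12/65, sR=60/433; mL=6/65, mR=-1296/28145; mL+mR=1302/28145 → advance +1; mR−mL=-3894/28145 → turn -1·90°
n=5: pose=(11,1,S); sL=30/241, sR=6/29; mL=15/241, mR=576/6989; mL+mR=1011/6989 → advance +1; mR−mL=141/6989 → turn +1·90°
n=6: pose=(11,0,E); sL=60/373, sR=60/493; mL=30/373, mR=-7200/183889; mL+mR=7590/183889 → advance +1; mR−mL=-21990/183889 → turn -1·90°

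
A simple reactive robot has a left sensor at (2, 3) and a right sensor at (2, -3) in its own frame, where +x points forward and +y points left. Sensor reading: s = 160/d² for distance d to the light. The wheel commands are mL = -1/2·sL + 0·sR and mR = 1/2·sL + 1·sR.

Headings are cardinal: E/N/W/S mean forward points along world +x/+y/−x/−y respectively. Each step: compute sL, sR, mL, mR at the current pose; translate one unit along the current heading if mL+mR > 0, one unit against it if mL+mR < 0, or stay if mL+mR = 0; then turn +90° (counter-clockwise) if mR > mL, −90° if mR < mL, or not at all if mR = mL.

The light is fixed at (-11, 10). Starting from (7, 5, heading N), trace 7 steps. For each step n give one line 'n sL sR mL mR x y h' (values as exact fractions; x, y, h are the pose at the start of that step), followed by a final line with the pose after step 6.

n=0: pose=(7,5,N); sL=80/117, sR=16/45; mL=-40/117, mR=136/195; mL+mR=16/45 → advance +1; mR−mL=608/585 → turn +1·90°
n=1: pose=(7,6,W); sL=32/61, sR=160/257; mL=-16/61, mR=13872/15677; mL+mR=160/257 → advance +1; mR−mL=17984/15677 → turn +1·90°
n=2: pose=(6,6,S); sL=40/109, sR=20/29; mL=-20/109, mR=2760/3161; mL+mR=20/29 → advance +1; mR−mL=3340/3161 → turn +1·90°
n=3: pose=(6,5,E); sL=32/73, sR=32/85; mL=-16/73, mR=3696/6205; mL+mR=32/85 → advance +1; mR−mL=5056/6205 → turn +1·90°
n=4: pose=(7,5,N); sL=80/117, sR=16/45; mL=-40/117, mR=136/195; mL+mR=16/45 → advance +1; mR−mL=608/585 → turn +1·90°
n=5: pose=(7,6,W); sL=32/61, sR=160/257; mL=-16/61, mR=13872/15677; mL+mR=160/257 → advance +1; mR−mL=17984/15677 → turn +1·90°
n=6: pose=(6,6,S); sL=40/109, sR=20/29; mL=-20/109, mR=2760/3161; mL+mR=20/29 → advance +1; mR−mL=3340/3161 → turn +1·90°

0 80/117 16/45 -40/117 136/195 7 5 N
1 32/61 160/257 -16/61 13872/15677 7 6 W
2 40/109 20/29 -20/109 2760/3161 6 6 S
3 32/73 32/85 -16/73 3696/6205 6 5 E
4 80/117 16/45 -40/117 136/195 7 5 N
5 32/61 160/257 -16/61 13872/15677 7 6 W
6 40/109 20/29 -20/109 2760/3161 6 6 S
final 6 5 E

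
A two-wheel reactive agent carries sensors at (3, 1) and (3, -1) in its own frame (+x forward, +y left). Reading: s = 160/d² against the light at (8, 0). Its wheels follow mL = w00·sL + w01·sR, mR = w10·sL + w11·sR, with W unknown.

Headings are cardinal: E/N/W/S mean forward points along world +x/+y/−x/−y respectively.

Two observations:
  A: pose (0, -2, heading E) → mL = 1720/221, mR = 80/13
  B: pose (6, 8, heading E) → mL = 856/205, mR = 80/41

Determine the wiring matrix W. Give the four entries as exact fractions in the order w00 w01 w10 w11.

1/2 1 1 0

obs A: pose=(0,-2,E) → sL=80/13, sR=80/17, mL=1720/221, mR=80/13
obs B: pose=(6,8,E) → sL=80/41, sR=16/5, mL=856/205, mR=80/41
sensor matrix S = [[80/13, 80/17], [80/41, 16/5]]; det S = 95232/9061
solve [mL_A; mL_B] = S·[w00; w01] and [mR_A; mR_B] = S·[w10; w11]:
  w00 = 1/2, w01 = 1, w10 = 1, w11 = 0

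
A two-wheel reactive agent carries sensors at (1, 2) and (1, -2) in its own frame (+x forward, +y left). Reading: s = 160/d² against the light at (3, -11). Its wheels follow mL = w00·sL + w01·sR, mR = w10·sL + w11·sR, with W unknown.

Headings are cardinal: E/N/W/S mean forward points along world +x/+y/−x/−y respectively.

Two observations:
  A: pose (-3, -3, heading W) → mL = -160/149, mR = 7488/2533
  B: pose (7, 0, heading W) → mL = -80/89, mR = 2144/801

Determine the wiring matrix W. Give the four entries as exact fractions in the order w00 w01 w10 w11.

obs A: pose=(-3,-3,W) → sL=32/17, sR=160/149, mL=-160/149, mR=7488/2533
obs B: pose=(7,0,W) → sL=16/9, sR=80/89, mL=-80/89, mR=2144/801
sensor matrix S = [[32/17, 160/149], [16/9, 80/89]]; det S = -440320/2028933
solve [mL_A; mL_B] = S·[w00; w01] and [mR_A; mR_B] = S·[w10; w11]:
  w00 = 0, w01 = -1, w10 = 1, w11 = 1

0 -1 1 1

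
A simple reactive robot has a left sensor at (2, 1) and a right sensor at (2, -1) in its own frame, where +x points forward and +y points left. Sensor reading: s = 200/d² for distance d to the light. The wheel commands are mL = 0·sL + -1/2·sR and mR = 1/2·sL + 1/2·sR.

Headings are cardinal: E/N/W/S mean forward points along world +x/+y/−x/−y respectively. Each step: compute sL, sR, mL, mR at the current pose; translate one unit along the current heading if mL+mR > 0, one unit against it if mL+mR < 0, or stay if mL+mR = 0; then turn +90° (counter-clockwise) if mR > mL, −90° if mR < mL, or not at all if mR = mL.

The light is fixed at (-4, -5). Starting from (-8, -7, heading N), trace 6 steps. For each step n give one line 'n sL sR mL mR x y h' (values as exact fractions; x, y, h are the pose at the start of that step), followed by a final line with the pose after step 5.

0 8 200/9 -100/9 136/9 -8 -7 N
1 5 50/9 -25/9 95/18 -8 -6 W
2 8 40/9 -20/9 56/9 -9 -6 S
3 20 100/9 -50/9 140/9 -9 -7 E
4 8 200/9 -100/9 136/9 -8 -7 N
5 5 50/9 -25/9 95/18 -8 -6 W
final -9 -6 S

n=0: pose=(-8,-7,N); sL=8, sR=200/9; mL=-100/9, mR=136/9; mL+mR=4 → advance +1; mR−mL=236/9 → turn +1·90°
n=1: pose=(-8,-6,W); sL=5, sR=50/9; mL=-25/9, mR=95/18; mL+mR=5/2 → advance +1; mR−mL=145/18 → turn +1·90°
n=2: pose=(-9,-6,S); sL=8, sR=40/9; mL=-20/9, mR=56/9; mL+mR=4 → advance +1; mR−mL=76/9 → turn +1·90°
n=3: pose=(-9,-7,E); sL=20, sR=100/9; mL=-50/9, mR=140/9; mL+mR=10 → advance +1; mR−mL=190/9 → turn +1·90°
n=4: pose=(-8,-7,N); sL=8, sR=200/9; mL=-100/9, mR=136/9; mL+mR=4 → advance +1; mR−mL=236/9 → turn +1·90°
n=5: pose=(-8,-6,W); sL=5, sR=50/9; mL=-25/9, mR=95/18; mL+mR=5/2 → advance +1; mR−mL=145/18 → turn +1·90°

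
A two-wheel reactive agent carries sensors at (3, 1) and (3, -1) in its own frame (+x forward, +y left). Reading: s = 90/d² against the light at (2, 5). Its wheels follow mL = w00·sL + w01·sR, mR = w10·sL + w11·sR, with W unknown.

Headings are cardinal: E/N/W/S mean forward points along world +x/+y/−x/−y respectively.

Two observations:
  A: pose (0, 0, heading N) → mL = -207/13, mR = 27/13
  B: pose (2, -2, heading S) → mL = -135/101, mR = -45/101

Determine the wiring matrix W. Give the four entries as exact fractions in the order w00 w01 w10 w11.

-1 -1/2 -1 1/2

obs A: pose=(0,0,N) → sL=90/13, sR=18, mL=-207/13, mR=27/13
obs B: pose=(2,-2,S) → sL=90/101, sR=90/101, mL=-135/101, mR=-45/101
sensor matrix S = [[90/13, 18], [90/101, 90/101]]; det S = -12960/1313
solve [mL_A; mL_B] = S·[w00; w01] and [mR_A; mR_B] = S·[w10; w11]:
  w00 = -1, w01 = -1/2, w10 = -1, w11 = 1/2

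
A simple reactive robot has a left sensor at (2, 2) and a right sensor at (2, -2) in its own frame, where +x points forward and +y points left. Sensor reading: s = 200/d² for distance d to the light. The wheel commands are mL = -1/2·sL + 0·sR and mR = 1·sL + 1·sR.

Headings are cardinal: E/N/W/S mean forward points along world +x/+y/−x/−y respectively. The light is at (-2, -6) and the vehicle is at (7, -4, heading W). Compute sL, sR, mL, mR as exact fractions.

200/49 40/13 -100/49 4560/637

left sensor world pos  = (5, -6); dL² = 49
right sensor world pos = (5, -2); dR² = 65
sL = 200/49 = 200/49
sR = 200/65 = 40/13
mL = -1/2·sL + 0·sR = -100/49
mR = 1·sL + 1·sR = 4560/637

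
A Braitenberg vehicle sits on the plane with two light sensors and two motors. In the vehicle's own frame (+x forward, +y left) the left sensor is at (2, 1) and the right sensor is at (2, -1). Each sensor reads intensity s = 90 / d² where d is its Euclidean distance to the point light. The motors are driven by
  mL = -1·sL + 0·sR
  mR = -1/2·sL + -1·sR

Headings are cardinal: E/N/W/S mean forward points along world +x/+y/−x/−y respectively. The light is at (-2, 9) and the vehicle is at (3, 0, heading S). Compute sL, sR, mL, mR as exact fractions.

90/157 90/137 -90/157 -20295/21509

left sensor world pos  = (4, -2); dL² = 157
right sensor world pos = (2, -2); dR² = 137
sL = 90/157 = 90/157
sR = 90/137 = 90/137
mL = -1·sL + 0·sR = -90/157
mR = -1/2·sL + -1·sR = -20295/21509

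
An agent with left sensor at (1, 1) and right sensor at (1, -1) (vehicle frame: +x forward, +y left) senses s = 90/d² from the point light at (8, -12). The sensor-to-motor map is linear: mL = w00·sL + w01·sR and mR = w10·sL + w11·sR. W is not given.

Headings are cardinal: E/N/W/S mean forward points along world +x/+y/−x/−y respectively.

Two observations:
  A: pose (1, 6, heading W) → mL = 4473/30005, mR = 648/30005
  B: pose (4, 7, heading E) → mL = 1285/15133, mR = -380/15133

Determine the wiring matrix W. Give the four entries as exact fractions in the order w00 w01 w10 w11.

obs A: pose=(1,6,W) → sL=90/353, sR=18/85, mL=4473/30005, mR=648/30005
obs B: pose=(4,7,E) → sL=90/409, sR=10/37, mL=1285/15133, mR=-380/15133
sensor matrix S = [[90/353, 18/85], [90/409, 10/37]]; det S = 2025936/90813133
solve [mL_A; mL_B] = S·[w00; w01] and [mR_A; mR_B] = S·[w10; w11]:
  w00 = 1, w01 = -1/2, w10 = 1/2, w11 = -1/2

1 -1/2 1/2 -1/2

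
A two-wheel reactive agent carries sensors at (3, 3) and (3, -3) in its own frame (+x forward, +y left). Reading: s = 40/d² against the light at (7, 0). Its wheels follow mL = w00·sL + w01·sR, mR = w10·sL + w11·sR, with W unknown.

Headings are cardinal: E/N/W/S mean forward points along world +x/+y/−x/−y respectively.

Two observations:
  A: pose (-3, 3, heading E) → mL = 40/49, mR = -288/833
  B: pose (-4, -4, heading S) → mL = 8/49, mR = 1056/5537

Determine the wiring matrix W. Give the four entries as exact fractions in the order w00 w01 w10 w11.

obs A: pose=(-3,3,E) → sL=8/17, sR=40/49, mL=40/49, mR=-288/833
obs B: pose=(-4,-4,S) → sL=40/113, sR=8/49, mL=8/49, mR=1056/5537
sensor matrix S = [[8/17, 40/49], [40/113, 8/49]]; det S = -19968/94129
solve [mL_A; mL_B] = S·[w00; w01] and [mR_A; mR_B] = S·[w10; w11]:
  w00 = 0, w01 = 1, w10 = 1, w11 = -1

0 1 1 -1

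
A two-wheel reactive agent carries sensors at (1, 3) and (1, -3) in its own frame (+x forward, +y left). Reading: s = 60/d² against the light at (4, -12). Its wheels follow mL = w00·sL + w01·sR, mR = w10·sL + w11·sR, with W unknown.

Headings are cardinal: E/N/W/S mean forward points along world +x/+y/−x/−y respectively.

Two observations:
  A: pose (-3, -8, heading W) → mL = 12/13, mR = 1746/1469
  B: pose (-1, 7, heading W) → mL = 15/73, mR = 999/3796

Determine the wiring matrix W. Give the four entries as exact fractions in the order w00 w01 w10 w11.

obs A: pose=(-3,-8,W) → sL=12/13, sR=60/113, mL=12/13, mR=1746/1469
obs B: pose=(-1,7,W) → sL=15/73, sR=3/26, mL=15/73, mR=999/3796
sensor matrix S = [[12/13, 60/113], [15/73, 3/26]]; det S = -3618/1394081
solve [mL_A; mL_B] = S·[w00; w01] and [mR_A; mR_B] = S·[w10; w11]:
  w00 = 1, w01 = 0, w10 = 1, w11 = 1/2

1 0 1 1/2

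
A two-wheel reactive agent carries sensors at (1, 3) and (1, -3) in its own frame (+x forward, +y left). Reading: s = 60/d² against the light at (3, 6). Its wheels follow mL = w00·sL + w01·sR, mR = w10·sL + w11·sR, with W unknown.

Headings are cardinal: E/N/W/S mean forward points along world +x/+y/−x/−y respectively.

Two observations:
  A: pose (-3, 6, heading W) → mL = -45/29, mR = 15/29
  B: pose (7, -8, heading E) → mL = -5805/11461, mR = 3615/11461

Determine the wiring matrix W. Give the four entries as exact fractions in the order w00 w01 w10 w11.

-1 -1/2 1 -1/2

obs A: pose=(-3,6,W) → sL=30/29, sR=30/29, mL=-45/29, mR=15/29
obs B: pose=(7,-8,E) → sL=30/73, sR=30/157, mL=-5805/11461, mR=3615/11461
sensor matrix S = [[30/29, 30/29], [30/73, 30/157]]; det S = -75600/332369
solve [mL_A; mL_B] = S·[w00; w01] and [mR_A; mR_B] = S·[w10; w11]:
  w00 = -1, w01 = -1/2, w10 = 1, w11 = -1/2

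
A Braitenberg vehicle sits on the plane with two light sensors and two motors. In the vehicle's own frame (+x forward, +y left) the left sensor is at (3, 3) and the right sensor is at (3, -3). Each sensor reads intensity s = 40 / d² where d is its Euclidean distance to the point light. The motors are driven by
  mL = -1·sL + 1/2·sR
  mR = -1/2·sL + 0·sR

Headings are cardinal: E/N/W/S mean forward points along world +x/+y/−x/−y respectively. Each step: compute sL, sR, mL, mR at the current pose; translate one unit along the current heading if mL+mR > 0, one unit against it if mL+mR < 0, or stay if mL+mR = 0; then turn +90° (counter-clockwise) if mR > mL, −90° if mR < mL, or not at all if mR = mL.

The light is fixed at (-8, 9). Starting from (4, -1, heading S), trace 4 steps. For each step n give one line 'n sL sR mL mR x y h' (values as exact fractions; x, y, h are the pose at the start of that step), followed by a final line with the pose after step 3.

n=0: pose=(4,-1,S); sL=20/197, sR=4/25; mL=-106/4925, mR=-10/197; mL+mR=-356/4925 → advance -1; mR−mL=-144/4925 → turn -1·90°
n=1: pose=(4,0,W); sL=8/45, sR=40/117; mL=-4/585, mR=-4/45; mL+mR=-56/585 → advance -1; mR−mL=-16/195 → turn -1·90°
n=2: pose=(5,0,N); sL=5/17, sR=10/73; mL=-280/1241, mR=-5/34; mL+mR=-925/2482 → advance -1; mR−mL=195/2482 → turn +1·90°
n=3: pose=(5,-1,W); sL=40/269, sR=40/149; mL=-580/40081, mR=-20/269; mL+mR=-3560/40081 → advance -1; mR−mL=-2400/40081 → turn -1·90°

0 20/197 4/25 -106/4925 -10/197 4 -1 S
1 8/45 40/117 -4/585 -4/45 4 0 W
2 5/17 10/73 -280/1241 -5/34 5 0 N
3 40/269 40/149 -580/40081 -20/269 5 -1 W
final 6 -1 N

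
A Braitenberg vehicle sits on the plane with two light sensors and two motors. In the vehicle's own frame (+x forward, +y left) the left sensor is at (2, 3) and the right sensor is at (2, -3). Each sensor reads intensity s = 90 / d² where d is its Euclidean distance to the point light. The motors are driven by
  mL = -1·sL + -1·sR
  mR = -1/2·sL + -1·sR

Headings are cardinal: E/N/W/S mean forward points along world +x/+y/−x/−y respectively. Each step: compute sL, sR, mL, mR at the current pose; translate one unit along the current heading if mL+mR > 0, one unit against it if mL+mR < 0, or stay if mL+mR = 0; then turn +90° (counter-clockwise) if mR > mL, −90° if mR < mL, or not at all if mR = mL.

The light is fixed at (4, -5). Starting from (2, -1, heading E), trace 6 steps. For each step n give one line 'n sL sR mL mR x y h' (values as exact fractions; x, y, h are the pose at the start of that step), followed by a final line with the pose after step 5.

n=0: pose=(2,-1,E); sL=90/49, sR=90; mL=-4500/49, mR=-4455/49; mL+mR=-8955/49 → advance -1; mR−mL=45/49 → turn +1·90°
n=1: pose=(1,-1,N); sL=5/4, sR=5/2; mL=-15/4, mR=-25/8; mL+mR=-55/8 → advance -1; mR−mL=5/8 → turn +1·90°
n=2: pose=(1,-2,W); sL=18/5, sR=90/61; mL=-1548/305, mR=-999/305; mL+mR=-2547/305 → advance -1; mR−mL=9/5 → turn +1·90°
n=3: pose=(2,-2,S); sL=45, sR=45/13; mL=-630/13, mR=-675/26; mL+mR=-1935/26 → advance -1; mR−mL=45/2 → turn +1·90°
n=4: pose=(2,-1,E); sL=90/49, sR=90; mL=-4500/49, mR=-4455/49; mL+mR=-8955/49 → advance -1; mR−mL=45/49 → turn +1·90°
n=5: pose=(1,-1,N); sL=5/4, sR=5/2; mL=-15/4, mR=-25/8; mL+mR=-55/8 → advance -1; mR−mL=5/8 → turn +1·90°

0 90/49 90 -4500/49 -4455/49 2 -1 E
1 5/4 5/2 -15/4 -25/8 1 -1 N
2 18/5 90/61 -1548/305 -999/305 1 -2 W
3 45 45/13 -630/13 -675/26 2 -2 S
4 90/49 90 -4500/49 -4455/49 2 -1 E
5 5/4 5/2 -15/4 -25/8 1 -1 N
final 1 -2 W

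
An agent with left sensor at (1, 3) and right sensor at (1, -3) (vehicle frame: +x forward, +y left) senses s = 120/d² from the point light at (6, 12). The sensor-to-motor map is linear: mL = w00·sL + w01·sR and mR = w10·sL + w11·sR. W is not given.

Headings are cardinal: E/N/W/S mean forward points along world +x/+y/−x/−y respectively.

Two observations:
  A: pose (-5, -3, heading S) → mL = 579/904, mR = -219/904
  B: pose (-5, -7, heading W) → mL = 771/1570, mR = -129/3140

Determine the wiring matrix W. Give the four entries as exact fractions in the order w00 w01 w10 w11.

obs A: pose=(-5,-3,S) → sL=3/8, sR=30/113, mL=579/904, mR=-219/904
obs B: pose=(-5,-7,W) → sL=30/157, sR=3/10, mL=771/1570, mR=-129/3140
sensor matrix S = [[3/8, 30/113], [30/157, 3/10]]; det S = 87669/1419280
solve [mL_A; mL_B] = S·[w00; w01] and [mR_A; mR_B] = S·[w10; w11]:
  w00 = 1, w01 = 1, w10 = -1, w11 = 1/2

1 1 -1 1/2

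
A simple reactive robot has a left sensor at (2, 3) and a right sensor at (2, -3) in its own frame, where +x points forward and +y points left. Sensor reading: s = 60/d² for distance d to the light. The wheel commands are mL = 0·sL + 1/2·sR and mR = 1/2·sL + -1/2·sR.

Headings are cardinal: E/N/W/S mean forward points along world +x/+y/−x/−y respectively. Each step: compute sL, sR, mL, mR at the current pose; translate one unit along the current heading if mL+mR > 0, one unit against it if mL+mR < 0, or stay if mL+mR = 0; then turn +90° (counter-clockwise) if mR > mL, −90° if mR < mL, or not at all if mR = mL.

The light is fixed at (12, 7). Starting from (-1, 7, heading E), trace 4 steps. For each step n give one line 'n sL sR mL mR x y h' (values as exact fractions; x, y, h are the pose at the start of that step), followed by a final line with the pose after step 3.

0 6/13 6/13 3/13 0 -1 7 E
1 12/17 60/229 30/229 864/3893 0 7 S
2 15/26 15/29 15/58 45/1508 0 6 E
3 60/73 12/41 6/41 792/2993 1 6 S
final 1 5 E

n=0: pose=(-1,7,E); sL=6/13, sR=6/13; mL=3/13, mR=0; mL+mR=3/13 → advance +1; mR−mL=-3/13 → turn -1·90°
n=1: pose=(0,7,S); sL=12/17, sR=60/229; mL=30/229, mR=864/3893; mL+mR=6/17 → advance +1; mR−mL=354/3893 → turn +1·90°
n=2: pose=(0,6,E); sL=15/26, sR=15/29; mL=15/58, mR=45/1508; mL+mR=15/52 → advance +1; mR−mL=-345/1508 → turn -1·90°
n=3: pose=(1,6,S); sL=60/73, sR=12/41; mL=6/41, mR=792/2993; mL+mR=30/73 → advance +1; mR−mL=354/2993 → turn +1·90°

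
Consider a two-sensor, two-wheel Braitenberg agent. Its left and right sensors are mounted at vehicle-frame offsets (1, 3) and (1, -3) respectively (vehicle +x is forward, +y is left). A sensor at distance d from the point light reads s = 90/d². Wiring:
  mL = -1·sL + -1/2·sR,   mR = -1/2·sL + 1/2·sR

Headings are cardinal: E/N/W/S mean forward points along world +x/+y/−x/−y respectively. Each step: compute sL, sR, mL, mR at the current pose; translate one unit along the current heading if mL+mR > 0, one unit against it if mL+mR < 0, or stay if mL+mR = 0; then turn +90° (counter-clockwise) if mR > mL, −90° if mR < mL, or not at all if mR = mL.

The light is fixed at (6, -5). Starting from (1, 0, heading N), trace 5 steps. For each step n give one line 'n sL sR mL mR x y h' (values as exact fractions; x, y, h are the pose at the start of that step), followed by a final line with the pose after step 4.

n=0: pose=(1,0,N); sL=9/10, sR=9/4; mL=-81/40, mR=27/40; mL+mR=-27/20 → advance -1; mR−mL=27/10 → turn +1·90°
n=1: pose=(1,-1,W); sL=90/37, sR=18/17; mL=-1863/629, mR=-432/629; mL+mR=-135/37 → advance -1; mR−mL=1431/629 → turn +1·90°
n=2: pose=(2,-1,S); sL=9, sR=45/29; mL=-567/58, mR=-108/29; mL+mR=-27/2 → advance -1; mR−mL=351/58 → turn +1·90°
n=3: pose=(2,0,E); sL=90/73, sR=90/13; mL=-4455/949, mR=2700/949; mL+mR=-135/73 → advance -1; mR−mL=7155/949 → turn +1·90°
n=4: pose=(1,0,N); sL=9/10, sR=9/4; mL=-81/40, mR=27/40; mL+mR=-27/20 → advance -1; mR−mL=27/10 → turn +1·90°

0 9/10 9/4 -81/40 27/40 1 0 N
1 90/37 18/17 -1863/629 -432/629 1 -1 W
2 9 45/29 -567/58 -108/29 2 -1 S
3 90/73 90/13 -4455/949 2700/949 2 0 E
4 9/10 9/4 -81/40 27/40 1 0 N
final 1 -1 W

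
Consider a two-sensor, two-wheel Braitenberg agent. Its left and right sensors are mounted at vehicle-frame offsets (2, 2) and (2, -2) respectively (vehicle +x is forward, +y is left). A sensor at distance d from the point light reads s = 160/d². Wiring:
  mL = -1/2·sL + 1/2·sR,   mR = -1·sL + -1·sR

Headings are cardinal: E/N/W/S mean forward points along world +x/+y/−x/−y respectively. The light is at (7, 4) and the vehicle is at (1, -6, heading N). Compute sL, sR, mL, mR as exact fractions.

5/4 2 3/8 -13/4

left sensor world pos  = (-1, -4); dL² = 128
right sensor world pos = (3, -4); dR² = 80
sL = 160/128 = 5/4
sR = 160/80 = 2
mL = -1/2·sL + 1/2·sR = 3/8
mR = -1·sL + -1·sR = -13/4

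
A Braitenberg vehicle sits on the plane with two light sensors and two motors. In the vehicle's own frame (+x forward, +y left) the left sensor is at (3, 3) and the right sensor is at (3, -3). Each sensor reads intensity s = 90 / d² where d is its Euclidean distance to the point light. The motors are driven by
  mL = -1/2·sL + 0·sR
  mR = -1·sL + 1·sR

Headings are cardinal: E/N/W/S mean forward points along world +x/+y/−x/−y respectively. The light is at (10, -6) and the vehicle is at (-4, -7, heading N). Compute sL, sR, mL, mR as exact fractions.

left sensor world pos  = (-7, -4); dL² = 293
right sensor world pos = (-1, -4); dR² = 125
sL = 90/293 = 90/293
sR = 90/125 = 18/25
mL = -1/2·sL + 0·sR = -45/293
mR = -1·sL + 1·sR = 3024/7325

90/293 18/25 -45/293 3024/7325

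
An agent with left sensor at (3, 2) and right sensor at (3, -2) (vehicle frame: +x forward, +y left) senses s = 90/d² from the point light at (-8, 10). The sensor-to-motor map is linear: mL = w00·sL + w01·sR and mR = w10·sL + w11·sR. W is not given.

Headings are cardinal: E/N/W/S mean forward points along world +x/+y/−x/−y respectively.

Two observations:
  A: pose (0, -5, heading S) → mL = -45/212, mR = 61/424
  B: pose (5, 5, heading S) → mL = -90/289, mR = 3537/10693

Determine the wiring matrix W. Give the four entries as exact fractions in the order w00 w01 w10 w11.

-1 0 -1/2 1

obs A: pose=(0,-5,S) → sL=45/212, sR=1/4, mL=-45/212, mR=61/424
obs B: pose=(5,5,S) → sL=90/289, sR=18/37, mL=-90/289, mR=3537/10693
sensor matrix S = [[45/212, 1/4], [90/289, 18/37]]; det S = 14400/566729
solve [mL_A; mL_B] = S·[w00; w01] and [mR_A; mR_B] = S·[w10; w11]:
  w00 = -1, w01 = 0, w10 = -1/2, w11 = 1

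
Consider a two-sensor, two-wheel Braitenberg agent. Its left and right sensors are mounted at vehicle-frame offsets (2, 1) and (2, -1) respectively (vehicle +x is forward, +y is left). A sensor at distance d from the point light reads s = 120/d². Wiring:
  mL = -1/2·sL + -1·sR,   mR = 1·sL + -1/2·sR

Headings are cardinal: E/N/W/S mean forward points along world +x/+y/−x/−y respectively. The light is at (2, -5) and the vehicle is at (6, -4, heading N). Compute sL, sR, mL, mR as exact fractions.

left sensor world pos  = (5, -2); dL² = 18
right sensor world pos = (7, -2); dR² = 34
sL = 120/18 = 20/3
sR = 120/34 = 60/17
mL = -1/2·sL + -1·sR = -350/51
mR = 1·sL + -1/2·sR = 250/51

20/3 60/17 -350/51 250/51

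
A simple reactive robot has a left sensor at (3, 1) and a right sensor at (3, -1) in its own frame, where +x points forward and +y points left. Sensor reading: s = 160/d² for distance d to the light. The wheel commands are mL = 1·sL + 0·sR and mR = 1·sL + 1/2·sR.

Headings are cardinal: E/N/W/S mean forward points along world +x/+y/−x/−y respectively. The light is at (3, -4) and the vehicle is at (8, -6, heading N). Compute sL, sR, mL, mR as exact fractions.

left sensor world pos  = (7, -3); dL² = 17
right sensor world pos = (9, -3); dR² = 37
sL = 160/17 = 160/17
sR = 160/37 = 160/37
mL = 1·sL + 0·sR = 160/17
mR = 1·sL + 1/2·sR = 7280/629

160/17 160/37 160/17 7280/629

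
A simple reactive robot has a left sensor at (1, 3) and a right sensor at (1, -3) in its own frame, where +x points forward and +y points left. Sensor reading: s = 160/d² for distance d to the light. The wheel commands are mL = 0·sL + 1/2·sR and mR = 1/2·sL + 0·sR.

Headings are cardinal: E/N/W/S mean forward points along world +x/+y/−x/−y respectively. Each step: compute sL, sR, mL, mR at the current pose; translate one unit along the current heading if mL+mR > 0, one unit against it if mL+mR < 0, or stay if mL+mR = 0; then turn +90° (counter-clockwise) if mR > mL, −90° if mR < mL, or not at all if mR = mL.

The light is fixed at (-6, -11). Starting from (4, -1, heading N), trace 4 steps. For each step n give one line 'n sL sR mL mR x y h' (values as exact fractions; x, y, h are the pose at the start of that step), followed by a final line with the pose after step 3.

n=0: pose=(4,-1,N); sL=16/17, sR=16/29; mL=8/29, mR=8/17; mL+mR=368/493 → advance +1; mR−mL=96/493 → turn +1·90°
n=1: pose=(4,0,W); sL=32/29, sR=160/277; mL=80/277, mR=16/29; mL+mR=6752/8033 → advance +1; mR−mL=2112/8033 → turn +1·90°
n=2: pose=(3,0,S); sL=40/61, sR=20/17; mL=10/17, mR=20/61; mL+mR=950/1037 → advance +1; mR−mL=-270/1037 → turn -1·90°
n=3: pose=(3,-1,W); sL=160/113, sR=160/233; mL=80/233, mR=80/113; mL+mR=27680/26329 → advance +1; mR−mL=9600/26329 → turn +1·90°

0 16/17 16/29 8/29 8/17 4 -1 N
1 32/29 160/277 80/277 16/29 4 0 W
2 40/61 20/17 10/17 20/61 3 0 S
3 160/113 160/233 80/233 80/113 3 -1 W
final 2 -1 S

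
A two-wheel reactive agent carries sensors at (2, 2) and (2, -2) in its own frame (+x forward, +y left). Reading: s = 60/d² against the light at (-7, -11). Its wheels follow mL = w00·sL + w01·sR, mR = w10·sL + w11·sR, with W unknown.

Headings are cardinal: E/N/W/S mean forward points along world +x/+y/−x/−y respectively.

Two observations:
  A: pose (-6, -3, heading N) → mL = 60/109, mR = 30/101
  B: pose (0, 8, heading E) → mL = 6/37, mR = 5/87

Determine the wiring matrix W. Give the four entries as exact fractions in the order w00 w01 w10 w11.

obs A: pose=(-6,-3,N) → sL=60/101, sR=60/109, mL=60/109, mR=30/101
obs B: pose=(0,8,E) → sL=10/87, sR=6/37, mL=6/37, mR=5/87
sensor matrix S = [[60/101, 60/109], [10/87, 6/37]]; det S = 390560/11812657
solve [mL_A; mL_B] = S·[w00; w01] and [mR_A; mR_B] = S·[w10; w11]:
  w00 = 0, w01 = 1, w10 = 1/2, w11 = 0

0 1 1/2 0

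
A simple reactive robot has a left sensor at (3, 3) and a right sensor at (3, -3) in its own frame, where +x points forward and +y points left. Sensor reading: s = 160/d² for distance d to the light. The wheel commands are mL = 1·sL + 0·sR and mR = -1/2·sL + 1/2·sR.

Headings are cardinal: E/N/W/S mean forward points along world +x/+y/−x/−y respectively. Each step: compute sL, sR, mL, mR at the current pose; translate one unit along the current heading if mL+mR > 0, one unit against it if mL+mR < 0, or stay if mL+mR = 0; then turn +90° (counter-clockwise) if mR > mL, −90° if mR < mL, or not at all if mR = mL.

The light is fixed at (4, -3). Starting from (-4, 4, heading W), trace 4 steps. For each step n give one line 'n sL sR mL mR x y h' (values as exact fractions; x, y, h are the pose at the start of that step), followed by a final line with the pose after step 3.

0 160/137 160/221 160/137 -6720/30277 -4 4 W
1 40/61 20/17 40/61 270/1037 -5 4 N
2 160/157 160/61 160/157 7680/9577 -5 5 E
3 16/5 80/73 16/5 -384/365 -4 5 S
final -4 4 W

n=0: pose=(-4,4,W); sL=160/137, sR=160/221; mL=160/137, mR=-6720/30277; mL+mR=28640/30277 → advance +1; mR−mL=-42080/30277 → turn -1·90°
n=1: pose=(-5,4,N); sL=40/61, sR=20/17; mL=40/61, mR=270/1037; mL+mR=950/1037 → advance +1; mR−mL=-410/1037 → turn -1·90°
n=2: pose=(-5,5,E); sL=160/157, sR=160/61; mL=160/157, mR=7680/9577; mL+mR=17440/9577 → advance +1; mR−mL=-2080/9577 → turn -1·90°
n=3: pose=(-4,5,S); sL=16/5, sR=80/73; mL=16/5, mR=-384/365; mL+mR=784/365 → advance +1; mR−mL=-1552/365 → turn -1·90°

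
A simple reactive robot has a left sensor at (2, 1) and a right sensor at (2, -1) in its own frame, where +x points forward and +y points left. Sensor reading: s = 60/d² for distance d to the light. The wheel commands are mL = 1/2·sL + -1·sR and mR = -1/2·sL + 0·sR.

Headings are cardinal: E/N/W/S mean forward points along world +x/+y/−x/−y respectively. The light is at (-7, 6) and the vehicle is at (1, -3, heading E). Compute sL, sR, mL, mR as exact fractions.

left sensor world pos  = (3, -2); dL² = 164
right sensor world pos = (3, -4); dR² = 200
sL = 60/164 = 15/41
sR = 60/200 = 3/10
mL = 1/2·sL + -1·sR = -24/205
mR = -1/2·sL + 0·sR = -15/82

15/41 3/10 -24/205 -15/82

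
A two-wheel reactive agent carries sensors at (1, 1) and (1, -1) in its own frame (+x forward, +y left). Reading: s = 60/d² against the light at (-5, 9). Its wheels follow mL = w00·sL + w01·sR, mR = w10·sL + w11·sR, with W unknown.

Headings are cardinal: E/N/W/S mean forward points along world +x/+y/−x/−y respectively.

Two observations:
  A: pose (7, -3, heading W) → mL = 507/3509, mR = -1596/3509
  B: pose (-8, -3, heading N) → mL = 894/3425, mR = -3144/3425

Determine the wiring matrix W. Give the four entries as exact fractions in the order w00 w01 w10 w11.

-1/2 1 -1 -1

obs A: pose=(7,-3,W) → sL=6/29, sR=30/121, mL=507/3509, mR=-1596/3509
obs B: pose=(-8,-3,N) → sL=60/137, sR=12/25, mL=894/3425, mR=-3144/3425
sensor matrix S = [[6/29, 30/121], [60/137, 12/25]]; det S = -111456/12018325
solve [mL_A; mL_B] = S·[w00; w01] and [mR_A; mR_B] = S·[w10; w11]:
  w00 = -1/2, w01 = 1, w10 = -1, w11 = -1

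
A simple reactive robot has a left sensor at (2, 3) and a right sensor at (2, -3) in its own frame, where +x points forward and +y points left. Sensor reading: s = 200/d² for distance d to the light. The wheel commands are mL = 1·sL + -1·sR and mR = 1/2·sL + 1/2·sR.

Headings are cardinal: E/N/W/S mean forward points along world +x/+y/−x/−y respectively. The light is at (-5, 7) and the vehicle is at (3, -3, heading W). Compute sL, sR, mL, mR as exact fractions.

40/41 40/17 -960/697 1160/697

left sensor world pos  = (1, -6); dL² = 205
right sensor world pos = (1, 0); dR² = 85
sL = 200/205 = 40/41
sR = 200/85 = 40/17
mL = 1·sL + -1·sR = -960/697
mR = 1/2·sL + 1/2·sR = 1160/697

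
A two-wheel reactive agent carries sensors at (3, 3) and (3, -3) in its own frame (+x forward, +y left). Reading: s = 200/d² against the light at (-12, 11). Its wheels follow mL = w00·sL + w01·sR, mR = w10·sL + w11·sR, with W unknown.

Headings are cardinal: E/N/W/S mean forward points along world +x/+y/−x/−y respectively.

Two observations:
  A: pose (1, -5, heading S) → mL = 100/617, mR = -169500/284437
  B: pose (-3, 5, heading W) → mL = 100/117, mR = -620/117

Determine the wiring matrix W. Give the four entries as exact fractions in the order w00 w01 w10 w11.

1/2 0 -1/2 -1

obs A: pose=(1,-5,S) → sL=200/617, sR=200/461, mL=100/617, mR=-169500/284437
obs B: pose=(-3,5,W) → sL=200/117, sR=40/9, mL=100/117, mR=-620/117
sensor matrix S = [[200/617, 200/461], [200/117, 40/9]]; det S = 23264000/33279129
solve [mL_A; mL_B] = S·[w00; w01] and [mR_A; mR_B] = S·[w10; w11]:
  w00 = 1/2, w01 = 0, w10 = -1/2, w11 = -1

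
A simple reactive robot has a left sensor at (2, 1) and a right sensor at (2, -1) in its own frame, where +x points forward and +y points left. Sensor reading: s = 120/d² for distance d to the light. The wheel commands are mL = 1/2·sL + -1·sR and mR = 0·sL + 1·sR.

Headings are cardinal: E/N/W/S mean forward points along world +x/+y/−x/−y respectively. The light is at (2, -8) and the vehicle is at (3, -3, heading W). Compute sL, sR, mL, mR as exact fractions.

left sensor world pos  = (1, -4); dL² = 17
right sensor world pos = (1, -2); dR² = 37
sL = 120/17 = 120/17
sR = 120/37 = 120/37
mL = 1/2·sL + -1·sR = 180/629
mR = 0·sL + 1·sR = 120/37

120/17 120/37 180/629 120/37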